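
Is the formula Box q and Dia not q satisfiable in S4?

Unsatisfiable (every branch closes)

1. Box q and Dia not q, 0
2. Box q, 0
3. Dia not q, 0
4. q, 0
5. not q, 1
6. q, 1
Accessibility: 0R0, 0R1, 1R1
Branch closes: q and not q both at 1.
All branches of the tableau close; one closing branch shown above.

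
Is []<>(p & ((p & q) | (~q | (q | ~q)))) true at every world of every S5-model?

No, not valid

Tableau for the negation ~[]<>(p & ((p & q) | (~q | (q | ~q)))):
1. ~[]<>(p & ((p & q) | (~q | (q | ~q)))), u
2. ~<>(p & ((p & q) | (~q | (q | ~q)))), v
3. ~(p & ((p & q) | (~q | (q | ~q)))), u
4. ~(p & ((p & q) | (~q | (q | ~q)))), v
5. ~p, u
6. ~p, v
Accessibility: uRu, uRv, vRu, vRv
The negation has an open branch (countermodel exists).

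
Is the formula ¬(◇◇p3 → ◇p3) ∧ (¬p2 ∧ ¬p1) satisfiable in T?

Satisfiable

1. ¬(◇◇p3 → ◇p3) ∧ (¬p2 ∧ ¬p1), w0
2. ¬(◇◇p3 → ◇p3), w0
3. ¬p2 ∧ ¬p1, w0
4. ◇◇p3, w0
5. ¬◇p3, w0
6. ¬p2, w0
7. ¬p1, w0
8. ¬p3, w0
9. ◇p3, w1
10. ¬p3, w1
11. p3, w2
Accessibility: w0Rw0, w0Rw1, w1Rw1, w1Rw2, w2Rw2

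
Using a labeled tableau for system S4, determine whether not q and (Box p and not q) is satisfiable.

1. not q and (Box p and not q), 0
2. not q, 0   [and-rule on 1]
3. Box p and not q, 0   [and-rule on 1]
4. Box p, 0   [and-rule on 3]
5. p, 0   [Box-rule on 4 via 0R0]
Accessibility: 0R0

Satisfiable (open branch found)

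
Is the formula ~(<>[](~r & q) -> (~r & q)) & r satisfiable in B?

1. ~(<>[](~r & q) -> (~r & q)) & r, 0
2. ~(<>[](~r & q) -> (~r & q)), 0   [&-rule on 1]
3. r, 0   [&-rule on 1]
4. <>[](~r & q), 0   [~->-rule on 2]
5. ~(~r & q), 0   [~->-rule on 2]
6. ~q, 0   [~&-rule on 5 (branches; this branch)]
7. [](~r & q), 1   [<>-rule on 4: fresh world 1, 0R1]
8. ~r & q, 0   [[]-rule on 7 via 1R0]
9. ~r, 0   [&-rule on 8]
10. q, 0   [&-rule on 8]
Accessibility: 0R0, 0R1, 1R0, 1R1
Branch closes: r and ~r both at 0.
(One branch shown.) All branches close.

Unsatisfiable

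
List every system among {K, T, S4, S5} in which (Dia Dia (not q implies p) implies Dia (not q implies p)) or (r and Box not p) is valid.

S4, S5

S4-tableau for the negation not ((Dia Dia (not q implies p) implies Dia (not q implies p)) or (r and Box not p)):
1. not ((Dia Dia (not q implies p) implies Dia (not q implies p)) or (r and Box not p)), 0
2. not (Dia Dia (not q implies p) implies Dia (not q implies p)), 0
3. not (r and Box not p), 0
4. Dia Dia (not q implies p), 0
5. not Dia (not q implies p), 0
6. not (not q implies p), 0
7. not q, 0
8. not p, 0
9. not r, 0
10. Dia (not q implies p), 1
11. not (not q implies p), 1
12. not q, 1
13. not p, 1
14. not q implies p, 2
15. not (not q implies p), 2
16. not q, 2
17. not p, 2
18. p, 2
Accessibility: 0R0, 0R1, 0R2, 1R1, 1R2, 2R2
Branch closes: p and not p both at 2.
Every branch closes (one shown): valid in S4, hence also in S5 (every theorem of S4 is a theorem of S5).
T-tableau for the negation not ((Dia Dia (not q implies p) implies Dia (not q implies p)) or (r and Box not p)):
1. not ((Dia Dia (not q implies p) implies Dia (not q implies p)) or (r and Box not p)), 0
2. not (Dia Dia (not q implies p) implies Dia (not q implies p)), 0
3. not (r and Box not p), 0
4. Dia Dia (not q implies p), 0
5. not Dia (not q implies p), 0
6. not (not q implies p), 0
7. not q, 0
8. not p, 0
9. not r, 0
10. Dia (not q implies p), 1
11. not (not q implies p), 1
12. not q, 1
13. not p, 1
14. not q implies p, 2
15. p, 2
Accessibility: 0R0, 0R1, 1R1, 1R2, 2R2
Complete open branch: countermodel on a T-frame, so not valid in T, nor in K (the same frame is also a K-frame).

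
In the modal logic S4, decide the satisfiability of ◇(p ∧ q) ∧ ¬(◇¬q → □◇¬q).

1. ◇(p ∧ q) ∧ ¬(◇¬q → □◇¬q), w0
2. ◇(p ∧ q), w0
3. ¬(◇¬q → □◇¬q), w0
4. ◇¬q, w0
5. ¬□◇¬q, w0
6. p ∧ q, w1
7. p, w1
8. q, w1
9. ¬q, w2
10. ¬◇¬q, w3
11. q, w3
Accessibility: w0Rw0, w0Rw1, w0Rw2, w0Rw3, w1Rw1, w2Rw2, w3Rw3

Satisfiable (open branch found)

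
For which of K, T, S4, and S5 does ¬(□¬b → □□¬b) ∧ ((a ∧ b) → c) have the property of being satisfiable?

K, T

S4-tableau for the formula:
1. ¬(□¬b → □□¬b) ∧ ((a ∧ b) → c), 0
2. ¬(□¬b → □□¬b), 0   [∧-rule on 1]
3. (a ∧ b) → c, 0   [∧-rule on 1]
4. □¬b, 0   [¬→-rule on 2]
5. ¬□□¬b, 0   [¬→-rule on 2]
6. ¬b, 0   [□-rule on 4 via 0R0]
7. ¬(a ∧ b), 0   [→-rule on 3 (branches; this branch)]
8. ¬□¬b, 1   [¬□-rule on 5: fresh world 1, 0R1]
9. ¬b, 1   [□-rule on 4 via 0R1]
10. b, 2   [¬□-rule on 8: fresh world 2, 1R2]
11. ¬b, 2   [□-rule on 4 via 0R2]
Accessibility: 0R0, 0R1, 0R2, 1R1, 1R2, 2R2
Branch closes: b and ¬b both at 2.
Every branch closes (one shown): unsatisfiable in S4, hence also in S5 (every S5-frame is an S4-frame).
T-tableau for the formula:
1. ¬(□¬b → □□¬b) ∧ ((a ∧ b) → c), 0
2. ¬(□¬b → □□¬b), 0   [∧-rule on 1]
3. (a ∧ b) → c, 0   [∧-rule on 1]
4. □¬b, 0   [¬→-rule on 2]
5. ¬□□¬b, 0   [¬→-rule on 2]
6. ¬b, 0   [□-rule on 4 via 0R0]
7. c, 0   [→-rule on 3 (branches; this branch)]
8. ¬□¬b, 1   [¬□-rule on 5: fresh world 1, 0R1]
9. ¬b, 1   [□-rule on 4 via 0R1]
10. b, 2   [¬□-rule on 8: fresh world 2, 1R2]
Accessibility: 0R0, 0R1, 1R1, 1R2, 2R2
Complete open branch: satisfiable in T, hence also in K (this T-model is also a K-model).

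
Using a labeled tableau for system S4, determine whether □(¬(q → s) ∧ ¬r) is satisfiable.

1. □(¬(q → s) ∧ ¬r), u
2. ¬(q → s) ∧ ¬r, u
3. ¬(q → s), u
4. ¬r, u
5. q, u
6. ¬s, u
Accessibility: uRu

Satisfiable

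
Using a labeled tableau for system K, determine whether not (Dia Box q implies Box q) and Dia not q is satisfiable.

Satisfiable (open branch found)

1. not (Dia Box q implies Box q) and Dia not q, u
2. not (Dia Box q implies Box q), u
3. Dia not q, u
4. Dia Box q, u
5. not Box q, u
6. not q, v
7. Box q, w
8. not q, x
Accessibility: uRv, uRw, uRx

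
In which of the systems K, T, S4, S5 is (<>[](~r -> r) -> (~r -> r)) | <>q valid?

S5-tableau for the negation ~((<>[](~r -> r) -> (~r -> r)) | <>q):
1. ~((<>[](~r -> r) -> (~r -> r)) | <>q), u
2. ~(<>[](~r -> r) -> (~r -> r)), u
3. ~<>q, u
4. <>[](~r -> r), u
5. ~(~r -> r), u
6. ~r, u
7. ~q, u
8. [](~r -> r), v
9. ~q, v
10. ~r -> r, u
11. ~r -> r, v
12. r, u
Accessibility: uRu, uRv, vRu, vRv
Branch closes: r and ~r both at u.
Every branch closes (one shown): valid in S5.
S4-tableau for the negation ~((<>[](~r -> r) -> (~r -> r)) | <>q):
1. ~((<>[](~r -> r) -> (~r -> r)) | <>q), u
2. ~(<>[](~r -> r) -> (~r -> r)), u
3. ~<>q, u
4. <>[](~r -> r), u
5. ~(~r -> r), u
6. ~r, u
7. ~q, u
8. [](~r -> r), v
9. ~q, v
10. ~r -> r, v
11. r, v
Accessibility: uRu, uRv, vRv
Complete open branch: countermodel on an S4-frame, so not valid in S4, nor in K, T (the same frame is also a K-frame and a T-frame).

S5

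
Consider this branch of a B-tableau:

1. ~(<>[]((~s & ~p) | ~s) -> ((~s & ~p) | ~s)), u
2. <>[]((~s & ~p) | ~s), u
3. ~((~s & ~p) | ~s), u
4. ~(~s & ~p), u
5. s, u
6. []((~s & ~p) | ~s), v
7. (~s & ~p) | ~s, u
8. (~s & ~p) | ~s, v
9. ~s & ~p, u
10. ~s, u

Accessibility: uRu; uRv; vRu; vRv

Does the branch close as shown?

Yes, closed

Both s and ~s appear at u.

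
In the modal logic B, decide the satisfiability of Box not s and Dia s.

1. Box not s and Dia s, 0
2. Box not s, 0
3. Dia s, 0
4. not s, 0
5. s, 1
6. not s, 1
Accessibility: 0R0, 0R1, 1R0, 1R1
Branch closes: s and not s both at 1.
(One branch shown.) All branches close.

No, unsatisfiable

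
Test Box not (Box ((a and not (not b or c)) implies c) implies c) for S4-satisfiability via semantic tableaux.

1. Box not (Box ((a and not (not b or c)) implies c) implies c), u
2. not (Box ((a and not (not b or c)) implies c) implies c), u
3. Box ((a and not (not b or c)) implies c), u
4. not c, u
5. (a and not (not b or c)) implies c, u
6. not (a and not (not b or c)), u
7. not b or c, u
8. not b, u
Accessibility: uRu

Satisfiable (open branch found)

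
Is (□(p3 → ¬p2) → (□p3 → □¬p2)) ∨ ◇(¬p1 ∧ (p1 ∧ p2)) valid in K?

Valid

Tableau for the negation ¬((□(p3 → ¬p2) → (□p3 → □¬p2)) ∨ ◇(¬p1 ∧ (p1 ∧ p2))):
1. ¬((□(p3 → ¬p2) → (□p3 → □¬p2)) ∨ ◇(¬p1 ∧ (p1 ∧ p2))), w0
2. ¬(□(p3 → ¬p2) → (□p3 → □¬p2)), w0   [¬∨-rule on 1]
3. ¬◇(¬p1 ∧ (p1 ∧ p2)), w0   [¬∨-rule on 1]
4. □(p3 → ¬p2), w0   [¬→-rule on 2]
5. ¬(□p3 → □¬p2), w0   [¬→-rule on 2]
6. □p3, w0   [¬→-rule on 5]
7. ¬□¬p2, w0   [¬→-rule on 5]
8. p2, w1   [¬□-rule on 7: fresh world w1, w0Rw1]
9. ¬(¬p1 ∧ (p1 ∧ p2)), w1   [¬◇-rule on 3 via w0Rw1]
10. p3 → ¬p2, w1   [□-rule on 4 via w0Rw1]
11. p3, w1   [□-rule on 6 via w0Rw1]
12. ¬(p1 ∧ p2), w1   [¬∧-rule on 9 (branches; this branch)]
13. ¬p2, w1   [→-rule on 10 (branches; this branch)]
Accessibility: w0Rw1
Branch closes: p2 and ¬p2 both at w1.
All branches of the negation close; one closing branch shown above.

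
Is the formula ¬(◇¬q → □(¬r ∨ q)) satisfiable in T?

1. ¬(◇¬q → □(¬r ∨ q)), u
2. ◇¬q, u   [¬→-rule on 1]
3. ¬□(¬r ∨ q), u   [¬→-rule on 1]
4. ¬q, v   [◇-rule on 2: fresh world v, uRv]
5. ¬(¬r ∨ q), w   [¬□-rule on 3: fresh world w, uRw]
6. r, w   [¬∨-rule on 5]
7. ¬q, w   [¬∨-rule on 5]
Accessibility: uRu, uRv, uRw, vRv, wRw

Satisfiable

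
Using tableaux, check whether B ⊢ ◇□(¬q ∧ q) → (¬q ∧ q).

Valid

Tableau for the negation ¬(◇□(¬q ∧ q) → (¬q ∧ q)):
1. ¬(◇□(¬q ∧ q) → (¬q ∧ q)), 0
2. ◇□(¬q ∧ q), 0
3. ¬(¬q ∧ q), 0
4. ¬q, 0
5. □(¬q ∧ q), 1
6. ¬q ∧ q, 0
7. q, 0
Accessibility: 0R0, 0R1, 1R0, 1R1
Branch closes: q and ¬q both at 0.
All branches of the negation close; one closing branch shown above.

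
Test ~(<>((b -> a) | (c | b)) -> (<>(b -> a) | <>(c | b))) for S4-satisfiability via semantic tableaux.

No, unsatisfiable

1. ~(<>((b -> a) | (c | b)) -> (<>(b -> a) | <>(c | b))), u
2. <>((b -> a) | (c | b)), u
3. ~(<>(b -> a) | <>(c | b)), u
4. ~<>(b -> a), u
5. ~<>(c | b), u
6. ~(b -> a), u
7. b, u
8. ~a, u
9. ~(c | b), u
10. ~c, u
11. ~b, u
Accessibility: uRu
Branch closes: b and ~b both at u.
Every branch closes; the branch above is one of them.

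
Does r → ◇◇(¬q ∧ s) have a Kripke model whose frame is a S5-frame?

1. r → ◇◇(¬q ∧ s), w0
2. ◇◇(¬q ∧ s), w0   [→-rule on 1 (branches; this branch)]
3. ◇(¬q ∧ s), w1   [◇-rule on 2: fresh world w1, w0Rw1]
4. ¬q ∧ s, w2   [◇-rule on 3: fresh world w2, w1Rw2]
5. ¬q, w2   [∧-rule on 4]
6. s, w2   [∧-rule on 4]
Accessibility: w0Rw0, w0Rw1, w0Rw2, w1Rw0, w1Rw1, w1Rw2, w2Rw0, w2Rw1, w2Rw2

Yes, satisfiable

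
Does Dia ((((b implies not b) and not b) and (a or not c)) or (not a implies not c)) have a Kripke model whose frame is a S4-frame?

1. Dia ((((b implies not b) and not b) and (a or not c)) or (not a implies not c)), 0
2. (((b implies not b) and not b) and (a or not c)) or (not a implies not c), 1   [Dia-rule on 1: fresh world 1, 0R1]
3. not a implies not c, 1   [or-rule on 2 (branches; this branch)]
4. not c, 1   [implies-rule on 3 (branches; this branch)]
Accessibility: 0R0, 0R1, 1R1

Yes, satisfiable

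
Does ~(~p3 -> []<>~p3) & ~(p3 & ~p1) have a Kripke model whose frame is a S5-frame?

No, unsatisfiable

1. ~(~p3 -> []<>~p3) & ~(p3 & ~p1), w0
2. ~(~p3 -> []<>~p3), w0
3. ~(p3 & ~p1), w0
4. ~p3, w0
5. ~[]<>~p3, w0
6. p1, w0
7. ~<>~p3, w1
8. p3, w0
Accessibility: w0Rw0, w0Rw1, w1Rw0, w1Rw1
Branch closes: p3 and ~p3 both at w0.
Every branch closes; the branch above is one of them.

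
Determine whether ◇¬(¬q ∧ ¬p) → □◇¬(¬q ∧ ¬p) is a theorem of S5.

Tableau for the negation ¬(◇¬(¬q ∧ ¬p) → □◇¬(¬q ∧ ¬p)):
1. ¬(◇¬(¬q ∧ ¬p) → □◇¬(¬q ∧ ¬p)), 0
2. ◇¬(¬q ∧ ¬p), 0
3. ¬□◇¬(¬q ∧ ¬p), 0
4. ¬(¬q ∧ ¬p), 1
5. p, 1
6. ¬◇¬(¬q ∧ ¬p), 2
7. ¬q ∧ ¬p, 0
8. ¬q, 0
9. ¬p, 0
10. ¬q ∧ ¬p, 1
11. ¬q, 1
12. ¬p, 1
Accessibility: 0R0, 0R1, 0R2, 1R0, 1R1, 1R2, 2R0, 2R1, 2R2
Branch closes: p and ¬p both at 1.
Every branch of the negation's tableau closes; the branch above is one of them.

Valid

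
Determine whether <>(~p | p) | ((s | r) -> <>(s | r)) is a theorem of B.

Tableau for the negation ~(<>(~p | p) | ((s | r) -> <>(s | r))):
1. ~(<>(~p | p) | ((s | r) -> <>(s | r))), u
2. ~<>(~p | p), u
3. ~((s | r) -> <>(s | r)), u
4. s | r, u
5. ~<>(s | r), u
6. ~(~p | p), u
7. p, u
8. ~p, u
Accessibility: uRu
Branch closes: p and ~p both at u.
Every branch of the negation's tableau closes; the branch above is one of them.

Yes, valid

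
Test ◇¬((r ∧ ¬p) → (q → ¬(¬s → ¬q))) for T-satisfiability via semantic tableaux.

Satisfiable

1. ◇¬((r ∧ ¬p) → (q → ¬(¬s → ¬q))), u
2. ¬((r ∧ ¬p) → (q → ¬(¬s → ¬q))), v   [◇-rule on 1: fresh world v, uRv]
3. r ∧ ¬p, v   [¬→-rule on 2]
4. ¬(q → ¬(¬s → ¬q)), v   [¬→-rule on 2]
5. r, v   [∧-rule on 3]
6. ¬p, v   [∧-rule on 3]
7. q, v   [¬→-rule on 4]
8. ¬s → ¬q, v   [¬→-rule on 4]
9. s, v   [→-rule on 8 (branches; this branch)]
Accessibility: uRu, uRv, vRv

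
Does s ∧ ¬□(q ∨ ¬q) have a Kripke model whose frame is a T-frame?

1. s ∧ ¬□(q ∨ ¬q), w0
2. s, w0
3. ¬□(q ∨ ¬q), w0
4. ¬(q ∨ ¬q), w1
5. ¬q, w1
6. q, w1
Accessibility: w0Rw0, w0Rw1, w1Rw1
Branch closes: q and ¬q both at w1.
(One branch shown.) All branches close.

Unsatisfiable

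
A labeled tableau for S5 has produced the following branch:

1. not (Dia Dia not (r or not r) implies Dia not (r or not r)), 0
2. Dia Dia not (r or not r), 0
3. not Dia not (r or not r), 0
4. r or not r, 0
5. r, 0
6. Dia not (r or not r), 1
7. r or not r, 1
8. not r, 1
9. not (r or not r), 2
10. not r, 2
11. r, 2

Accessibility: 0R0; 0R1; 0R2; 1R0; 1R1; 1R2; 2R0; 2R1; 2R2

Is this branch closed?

Closed

Both r and not r appear at 2.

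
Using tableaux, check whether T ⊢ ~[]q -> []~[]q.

Tableau for the negation ~(~[]q -> []~[]q):
1. ~(~[]q -> []~[]q), 0
2. ~[]q, 0   [~->-rule on 1]
3. ~[]~[]q, 0   [~->-rule on 1]
4. ~q, 1   [~[]-rule on 2: fresh world 1, 0R1]
5. []q, 2   [~[]-rule on 3: fresh world 2, 0R2]
6. q, 2   [[]-rule on 5 via 2R2]
Accessibility: 0R0, 0R1, 0R2, 1R1, 2R2
The negation has an open branch (countermodel exists).

Invalid (countermodel exists)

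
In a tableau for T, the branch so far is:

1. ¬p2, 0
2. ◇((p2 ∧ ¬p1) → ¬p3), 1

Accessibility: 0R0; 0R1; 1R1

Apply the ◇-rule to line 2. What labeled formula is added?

a fresh world 2 with 1R2, and (p2 ∧ ¬p1) → ¬p3 at 2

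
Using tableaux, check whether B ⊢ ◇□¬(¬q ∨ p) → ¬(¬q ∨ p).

Valid in B

Tableau for the negation ¬(◇□¬(¬q ∨ p) → ¬(¬q ∨ p)):
1. ¬(◇□¬(¬q ∨ p) → ¬(¬q ∨ p)), 0
2. ◇□¬(¬q ∨ p), 0
3. ¬q ∨ p, 0
4. p, 0
5. □¬(¬q ∨ p), 1
6. ¬(¬q ∨ p), 0
7. q, 0
8. ¬p, 0
Accessibility: 0R0, 0R1, 1R0, 1R1
Branch closes: p and ¬p both at 0.
All branches of the negation close; one closing branch shown above.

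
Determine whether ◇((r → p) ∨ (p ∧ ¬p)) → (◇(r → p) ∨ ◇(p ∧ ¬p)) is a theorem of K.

Valid

Tableau for the negation ¬(◇((r → p) ∨ (p ∧ ¬p)) → (◇(r → p) ∨ ◇(p ∧ ¬p))):
1. ¬(◇((r → p) ∨ (p ∧ ¬p)) → (◇(r → p) ∨ ◇(p ∧ ¬p))), 0
2. ◇((r → p) ∨ (p ∧ ¬p)), 0
3. ¬(◇(r → p) ∨ ◇(p ∧ ¬p)), 0
4. ¬◇(r → p), 0
5. ¬◇(p ∧ ¬p), 0
6. (r → p) ∨ (p ∧ ¬p), 1
7. ¬(r → p), 1
8. r, 1
9. ¬p, 1
10. ¬(p ∧ ¬p), 1
11. r → p, 1
12. p, 1
Accessibility: 0R1
Branch closes: p and ¬p both at 1.
All branches of the negation close; one closing branch shown above.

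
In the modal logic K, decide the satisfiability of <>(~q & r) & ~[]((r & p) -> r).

1. <>(~q & r) & ~[]((r & p) -> r), w0
2. <>(~q & r), w0   [&-rule on 1]
3. ~[]((r & p) -> r), w0   [&-rule on 1]
4. ~q & r, w1   [<>-rule on 2: fresh world w1, w0Rw1]
5. ~q, w1   [&-rule on 4]
6. r, w1   [&-rule on 4]
7. ~((r & p) -> r), w2   [~[]-rule on 3: fresh world w2, w0Rw2]
8. r & p, w2   [~->-rule on 7]
9. ~r, w2   [~->-rule on 7]
10. r, w2   [&-rule on 8]
11. p, w2   [&-rule on 8]
Accessibility: w0Rw1, w0Rw2
Branch closes: r and ~r both at w2.
(One branch shown.) All branches close.

Unsatisfiable (every branch closes)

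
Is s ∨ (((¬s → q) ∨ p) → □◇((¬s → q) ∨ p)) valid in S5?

Valid in S5

Tableau for the negation ¬(s ∨ (((¬s → q) ∨ p) → □◇((¬s → q) ∨ p))):
1. ¬(s ∨ (((¬s → q) ∨ p) → □◇((¬s → q) ∨ p))), w0
2. ¬s, w0
3. ¬(((¬s → q) ∨ p) → □◇((¬s → q) ∨ p)), w0
4. (¬s → q) ∨ p, w0
5. ¬□◇((¬s → q) ∨ p), w0
6. ¬s → q, w0
7. q, w0
8. ¬◇((¬s → q) ∨ p), w1
9. ¬((¬s → q) ∨ p), w0
10. ¬(¬s → q), w0
11. ¬p, w0
12. ¬q, w0
Accessibility: w0Rw0, w0Rw1, w1Rw0, w1Rw1
Branch closes: q and ¬q both at w0.
All branches of the negation close; one closing branch shown above.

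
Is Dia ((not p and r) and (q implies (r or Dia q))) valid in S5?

Tableau for the negation not Dia ((not p and r) and (q implies (r or Dia q))):
1. not Dia ((not p and r) and (q implies (r or Dia q))), 0
2. not ((not p and r) and (q implies (r or Dia q))), 0
3. not (not p and r), 0
4. not r, 0
Accessibility: 0R0
The negation has an open branch (countermodel exists).

No, not valid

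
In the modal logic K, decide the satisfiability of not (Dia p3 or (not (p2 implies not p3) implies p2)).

1. not (Dia p3 or (not (p2 implies not p3) implies p2)), w0
2. not Dia p3, w0
3. not (not (p2 implies not p3) implies p2), w0
4. not (p2 implies not p3), w0
5. not p2, w0
6. p2, w0
7. p3, w0
Branch closes: p2 and not p2 both at w0.
All branches of the tableau close; one closing branch shown above.

No, unsatisfiable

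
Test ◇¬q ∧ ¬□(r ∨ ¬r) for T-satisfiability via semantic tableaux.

Unsatisfiable

1. ◇¬q ∧ ¬□(r ∨ ¬r), 0
2. ◇¬q, 0
3. ¬□(r ∨ ¬r), 0
4. ¬q, 1
5. ¬(r ∨ ¬r), 2
6. ¬r, 2
7. r, 2
Accessibility: 0R0, 0R1, 0R2, 1R1, 2R2
Branch closes: r and ¬r both at 2.
All branches of the tableau close; one closing branch shown above.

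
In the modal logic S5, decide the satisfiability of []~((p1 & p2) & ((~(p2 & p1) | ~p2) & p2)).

1. []~((p1 & p2) & ((~(p2 & p1) | ~p2) & p2)), u
2. ~((p1 & p2) & ((~(p2 & p1) | ~p2) & p2)), u   [[]-rule on 1 via uRu]
3. ~((~(p2 & p1) | ~p2) & p2), u   [~&-rule on 2 (branches; this branch)]
4. ~p2, u   [~&-rule on 3 (branches; this branch)]
Accessibility: uRu

Satisfiable (open branch found)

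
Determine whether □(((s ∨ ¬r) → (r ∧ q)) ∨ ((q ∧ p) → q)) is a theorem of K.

Tableau for the negation ¬□(((s ∨ ¬r) → (r ∧ q)) ∨ ((q ∧ p) → q)):
1. ¬□(((s ∨ ¬r) → (r ∧ q)) ∨ ((q ∧ p) → q)), w0
2. ¬(((s ∨ ¬r) → (r ∧ q)) ∨ ((q ∧ p) → q)), w1
3. ¬((s ∨ ¬r) → (r ∧ q)), w1
4. ¬((q ∧ p) → q), w1
5. s ∨ ¬r, w1
6. ¬(r ∧ q), w1
7. q ∧ p, w1
8. ¬q, w1
9. q, w1
10. p, w1
Accessibility: w0Rw1
Branch closes: q and ¬q both at w1.
All branches of the negation close; one closing branch shown above.

Valid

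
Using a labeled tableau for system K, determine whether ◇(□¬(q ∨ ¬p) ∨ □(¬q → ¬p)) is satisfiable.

Yes, satisfiable

1. ◇(□¬(q ∨ ¬p) ∨ □(¬q → ¬p)), 0
2. □¬(q ∨ ¬p) ∨ □(¬q → ¬p), 1
3. □(¬q → ¬p), 1
Accessibility: 0R1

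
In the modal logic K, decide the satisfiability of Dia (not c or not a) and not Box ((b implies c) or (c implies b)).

Unsatisfiable

1. Dia (not c or not a) and not Box ((b implies c) or (c implies b)), 0
2. Dia (not c or not a), 0
3. not Box ((b implies c) or (c implies b)), 0
4. not c or not a, 1
5. not a, 1
6. not ((b implies c) or (c implies b)), 2
7. not (b implies c), 2
8. not (c implies b), 2
9. b, 2
10. not c, 2
11. c, 2
12. not b, 2
Accessibility: 0R1, 0R2
Branch closes: c and not c both at 2.
All branches of the tableau close; one closing branch shown above.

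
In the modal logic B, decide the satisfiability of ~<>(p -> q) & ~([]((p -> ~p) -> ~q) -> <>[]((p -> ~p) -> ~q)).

1. ~<>(p -> q) & ~([]((p -> ~p) -> ~q) -> <>[]((p -> ~p) -> ~q)), w0
2. ~<>(p -> q), w0
3. ~([]((p -> ~p) -> ~q) -> <>[]((p -> ~p) -> ~q)), w0
4. []((p -> ~p) -> ~q), w0
5. ~<>[]((p -> ~p) -> ~q), w0
6. ~(p -> q), w0
7. p, w0
8. ~q, w0
9. (p -> ~p) -> ~q, w0
10. ~[]((p -> ~p) -> ~q), w0
11. ~(p -> ~p), w0
12. ~((p -> ~p) -> ~q), w1
13. p -> ~p, w1
14. q, w1
15. ~(p -> q), w1
16. p, w1
17. ~q, w1
Accessibility: w0Rw0, w0Rw1, w1Rw0, w1Rw1
Branch closes: q and ~q both at w1.
(One branch shown.) All branches close.

Unsatisfiable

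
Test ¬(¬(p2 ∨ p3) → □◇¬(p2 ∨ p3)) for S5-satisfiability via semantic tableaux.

1. ¬(¬(p2 ∨ p3) → □◇¬(p2 ∨ p3)), u
2. ¬(p2 ∨ p3), u
3. ¬□◇¬(p2 ∨ p3), u
4. ¬p2, u
5. ¬p3, u
6. ¬◇¬(p2 ∨ p3), v
7. p2 ∨ p3, u
8. p2 ∨ p3, v
9. p3, u
Accessibility: uRu, uRv, vRu, vRv
Branch closes: p3 and ¬p3 both at u.
All branches of the tableau close; one closing branch shown above.

No, unsatisfiable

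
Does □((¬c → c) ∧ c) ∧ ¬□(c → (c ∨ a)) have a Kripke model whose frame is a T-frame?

Unsatisfiable

1. □((¬c → c) ∧ c) ∧ ¬□(c → (c ∨ a)), u
2. □((¬c → c) ∧ c), u
3. ¬□(c → (c ∨ a)), u
4. (¬c → c) ∧ c, u
5. ¬c → c, u
6. c, u
7. ¬(c → (c ∨ a)), v
8. c, v
9. ¬(c ∨ a), v
10. ¬c, v
11. ¬a, v
Accessibility: uRu, uRv, vRv
Branch closes: c and ¬c both at v.
Every branch closes; the branch above is one of them.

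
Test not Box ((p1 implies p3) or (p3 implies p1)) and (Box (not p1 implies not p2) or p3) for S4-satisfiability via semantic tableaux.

1. not Box ((p1 implies p3) or (p3 implies p1)) and (Box (not p1 implies not p2) or p3), w0
2. not Box ((p1 implies p3) or (p3 implies p1)), w0
3. Box (not p1 implies not p2) or p3, w0
4. Box (not p1 implies not p2), w0
5. not p1 implies not p2, w0
6. not p2, w0
7. not ((p1 implies p3) or (p3 implies p1)), w1
8. not (p1 implies p3), w1
9. not (p3 implies p1), w1
10. p1, w1
11. not p3, w1
12. p3, w1
13. not p1, w1
Accessibility: w0Rw0, w0Rw1, w1Rw1
Branch closes: p3 and not p3 both at w1.
(One branch shown.) All branches close.

Unsatisfiable (every branch closes)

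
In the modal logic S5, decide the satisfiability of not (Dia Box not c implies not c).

Unsatisfiable (every branch closes)

1. not (Dia Box not c implies not c), 0
2. Dia Box not c, 0   [neg-implies-rule on 1]
3. c, 0   [neg-implies-rule on 1]
4. Box not c, 1   [Dia-rule on 2: fresh world 1, 0R1]
5. not c, 0   [Box-rule on 4 via 1R0]
Accessibility: 0R0, 0R1, 1R0, 1R1
Branch closes: c and not c both at 0.
All branches of the tableau close; one closing branch shown above.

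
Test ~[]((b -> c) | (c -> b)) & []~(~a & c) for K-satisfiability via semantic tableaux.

1. ~[]((b -> c) | (c -> b)) & []~(~a & c), 0
2. ~[]((b -> c) | (c -> b)), 0
3. []~(~a & c), 0
4. ~((b -> c) | (c -> b)), 1
5. ~(b -> c), 1
6. ~(c -> b), 1
7. b, 1
8. ~c, 1
9. c, 1
10. ~b, 1
Accessibility: 0R1
Branch closes: c and ~c both at 1.
(One branch shown.) All branches close.

Unsatisfiable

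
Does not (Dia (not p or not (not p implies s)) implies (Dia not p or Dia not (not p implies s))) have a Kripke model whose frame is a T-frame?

1. not (Dia (not p or not (not p implies s)) implies (Dia not p or Dia not (not p implies s))), w0
2. Dia (not p or not (not p implies s)), w0
3. not (Dia not p or Dia not (not p implies s)), w0
4. not Dia not p, w0
5. not Dia not (not p implies s), w0
6. p, w0
7. not p implies s, w0
8. s, w0
9. not p or not (not p implies s), w1
10. p, w1
11. not p implies s, w1
12. not (not p implies s), w1
13. not p, w1
14. not s, w1
Accessibility: w0Rw0, w0Rw1, w1Rw1
Branch closes: p and not p both at w1.
Every branch closes; the branch above is one of them.

Unsatisfiable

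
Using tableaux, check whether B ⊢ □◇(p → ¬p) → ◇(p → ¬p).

Valid in B

Tableau for the negation ¬(□◇(p → ¬p) → ◇(p → ¬p)):
1. ¬(□◇(p → ¬p) → ◇(p → ¬p)), w0
2. □◇(p → ¬p), w0
3. ¬◇(p → ¬p), w0
4. ◇(p → ¬p), w0
5. ¬(p → ¬p), w0
6. p, w0
7. p → ¬p, w1
8. ◇(p → ¬p), w1
9. ¬(p → ¬p), w1
10. p, w1
11. ¬p, w1
Accessibility: w0Rw0, w0Rw1, w1Rw0, w1Rw1
Branch closes: p and ¬p both at w1.
All branches of the negation close; one closing branch shown above.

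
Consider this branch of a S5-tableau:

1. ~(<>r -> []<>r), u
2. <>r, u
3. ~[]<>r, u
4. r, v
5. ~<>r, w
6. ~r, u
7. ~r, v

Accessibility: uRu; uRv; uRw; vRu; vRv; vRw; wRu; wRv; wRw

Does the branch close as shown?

Both r and ~r appear at v.

Closed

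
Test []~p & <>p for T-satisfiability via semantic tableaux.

1. []~p & <>p, u
2. []~p, u   [&-rule on 1]
3. <>p, u   [&-rule on 1]
4. ~p, u   [[]-rule on 2 via uRu]
5. p, v   [<>-rule on 3: fresh world v, uRv]
6. ~p, v   [[]-rule on 2 via uRv]
Accessibility: uRu, uRv, vRv
Branch closes: p and ~p both at v.
Every branch closes; the branch above is one of them.

Unsatisfiable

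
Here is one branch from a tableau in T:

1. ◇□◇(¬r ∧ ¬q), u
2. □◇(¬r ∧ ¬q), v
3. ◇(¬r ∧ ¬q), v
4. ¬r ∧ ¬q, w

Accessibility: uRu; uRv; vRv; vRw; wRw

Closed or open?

Open

No atom appears with both signs at the same world.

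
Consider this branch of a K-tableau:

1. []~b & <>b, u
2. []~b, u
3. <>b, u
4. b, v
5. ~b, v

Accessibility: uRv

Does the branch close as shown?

Yes, closed

Both b and ~b appear at v.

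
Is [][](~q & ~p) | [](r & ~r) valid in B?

Tableau for the negation ~([][](~q & ~p) | [](r & ~r)):
1. ~([][](~q & ~p) | [](r & ~r)), u
2. ~[][](~q & ~p), u
3. ~[](r & ~r), u
4. ~[](~q & ~p), v
5. ~(r & ~r), w
6. r, w
7. ~(~q & ~p), x
8. p, x
Accessibility: uRu, uRv, uRw, vRu, vRv, vRx, wRu, wRw, xRv, xRx
The negation has an open branch (countermodel exists).

Not valid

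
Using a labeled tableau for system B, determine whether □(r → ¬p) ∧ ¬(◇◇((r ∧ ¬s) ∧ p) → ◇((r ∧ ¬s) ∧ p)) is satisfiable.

1. □(r → ¬p) ∧ ¬(◇◇((r ∧ ¬s) ∧ p) → ◇((r ∧ ¬s) ∧ p)), 0
2. □(r → ¬p), 0
3. ¬(◇◇((r ∧ ¬s) ∧ p) → ◇((r ∧ ¬s) ∧ p)), 0
4. ◇◇((r ∧ ¬s) ∧ p), 0
5. ¬◇((r ∧ ¬s) ∧ p), 0
6. r → ¬p, 0
7. ¬((r ∧ ¬s) ∧ p), 0
8. ¬p, 0
9. ◇((r ∧ ¬s) ∧ p), 1
10. r → ¬p, 1
11. ¬((r ∧ ¬s) ∧ p), 1
12. ¬p, 1
13. (r ∧ ¬s) ∧ p, 2
14. r ∧ ¬s, 2
15. p, 2
16. r, 2
17. ¬s, 2
Accessibility: 0R0, 0R1, 1R0, 1R1, 1R2, 2R1, 2R2

Satisfiable (open branch found)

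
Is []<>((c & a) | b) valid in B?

No, not valid

Tableau for the negation ~[]<>((c & a) | b):
1. ~[]<>((c & a) | b), u
2. ~<>((c & a) | b), v
3. ~((c & a) | b), u
4. ~(c & a), u
5. ~b, u
6. ~((c & a) | b), v
7. ~(c & a), v
8. ~b, v
9. ~a, u
10. ~a, v
Accessibility: uRu, uRv, vRu, vRv
The negation has an open branch (countermodel exists).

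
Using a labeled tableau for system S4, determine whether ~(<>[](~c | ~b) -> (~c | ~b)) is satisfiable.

1. ~(<>[](~c | ~b) -> (~c | ~b)), u
2. <>[](~c | ~b), u   [~->-rule on 1]
3. ~(~c | ~b), u   [~->-rule on 1]
4. c, u   [~|-rule on 3]
5. b, u   [~|-rule on 3]
6. [](~c | ~b), v   [<>-rule on 2: fresh world v, uRv]
7. ~c | ~b, v   [[]-rule on 6 via vRv]
8. ~b, v   [|-rule on 7 (branches; this branch)]
Accessibility: uRu, uRv, vRv

Yes, satisfiable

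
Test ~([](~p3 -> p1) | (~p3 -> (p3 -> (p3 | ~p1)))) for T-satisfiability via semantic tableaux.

Unsatisfiable (every branch closes)

1. ~([](~p3 -> p1) | (~p3 -> (p3 -> (p3 | ~p1)))), w0
2. ~[](~p3 -> p1), w0   [~|-rule on 1]
3. ~(~p3 -> (p3 -> (p3 | ~p1))), w0   [~|-rule on 1]
4. ~p3, w0   [~->-rule on 3]
5. ~(p3 -> (p3 | ~p1)), w0   [~->-rule on 3]
6. p3, w0   [~->-rule on 5]
7. ~(p3 | ~p1), w0   [~->-rule on 5]
Accessibility: w0Rw0
Branch closes: p3 and ~p3 both at w0.
Every branch closes; the branch above is one of them.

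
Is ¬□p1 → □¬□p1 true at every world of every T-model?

No, not valid

Tableau for the negation ¬(¬□p1 → □¬□p1):
1. ¬(¬□p1 → □¬□p1), u
2. ¬□p1, u
3. ¬□¬□p1, u
4. ¬p1, v
5. □p1, w
6. p1, w
Accessibility: uRu, uRv, uRw, vRv, wRw
The negation has an open branch (countermodel exists).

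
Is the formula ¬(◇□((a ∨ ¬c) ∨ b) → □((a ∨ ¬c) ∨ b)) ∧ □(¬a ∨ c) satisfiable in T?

1. ¬(◇□((a ∨ ¬c) ∨ b) → □((a ∨ ¬c) ∨ b)) ∧ □(¬a ∨ c), u
2. ¬(◇□((a ∨ ¬c) ∨ b) → □((a ∨ ¬c) ∨ b)), u   [∧-rule on 1]
3. □(¬a ∨ c), u   [∧-rule on 1]
4. ◇□((a ∨ ¬c) ∨ b), u   [¬→-rule on 2]
5. ¬□((a ∨ ¬c) ∨ b), u   [¬→-rule on 2]
6. ¬a ∨ c, u   [□-rule on 3 via uRu]
7. c, u   [∨-rule on 6 (branches; this branch)]
8. □((a ∨ ¬c) ∨ b), v   [◇-rule on 4: fresh world v, uRv]
9. ¬a ∨ c, v   [□-rule on 3 via uRv]
10. (a ∨ ¬c) ∨ b, v   [□-rule on 8 via vRv]
11. c, v   [∨-rule on 9 (branches; this branch)]
12. b, v   [∨-rule on 10 (branches; this branch)]
13. ¬((a ∨ ¬c) ∨ b), w   [¬□-rule on 5: fresh world w, uRw]
14. ¬(a ∨ ¬c), w   [¬∨-rule on 13]
15. ¬b, w   [¬∨-rule on 13]
16. ¬a, w   [¬∨-rule on 14]
17. c, w   [¬∨-rule on 14]
18. ¬a ∨ c, w   [□-rule on 3 via uRw]
Accessibility: uRu, uRv, uRw, vRv, wRw

Yes, satisfiable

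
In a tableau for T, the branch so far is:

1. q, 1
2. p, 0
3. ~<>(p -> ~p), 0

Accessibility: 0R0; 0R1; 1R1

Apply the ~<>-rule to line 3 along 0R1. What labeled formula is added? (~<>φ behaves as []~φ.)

~<>φ behaves as []~φ: propagate the negated body to each accessible world.

~(p -> ~p), 1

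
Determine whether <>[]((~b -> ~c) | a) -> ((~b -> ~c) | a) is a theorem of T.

Tableau for the negation ~(<>[]((~b -> ~c) | a) -> ((~b -> ~c) | a)):
1. ~(<>[]((~b -> ~c) | a) -> ((~b -> ~c) | a)), w0
2. <>[]((~b -> ~c) | a), w0   [~->-rule on 1]
3. ~((~b -> ~c) | a), w0   [~->-rule on 1]
4. ~(~b -> ~c), w0   [~|-rule on 3]
5. ~a, w0   [~|-rule on 3]
6. ~b, w0   [~->-rule on 4]
7. c, w0   [~->-rule on 4]
8. []((~b -> ~c) | a), w1   [<>-rule on 2: fresh world w1, w0Rw1]
9. (~b -> ~c) | a, w1   [[]-rule on 8 via w1Rw1]
10. a, w1   [|-rule on 9 (branches; this branch)]
Accessibility: w0Rw0, w0Rw1, w1Rw1
The negation has an open branch (countermodel exists).

Not valid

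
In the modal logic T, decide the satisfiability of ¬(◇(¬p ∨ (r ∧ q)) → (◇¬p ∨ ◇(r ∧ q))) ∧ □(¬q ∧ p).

1. ¬(◇(¬p ∨ (r ∧ q)) → (◇¬p ∨ ◇(r ∧ q))) ∧ □(¬q ∧ p), 0
2. ¬(◇(¬p ∨ (r ∧ q)) → (◇¬p ∨ ◇(r ∧ q))), 0   [∧-rule on 1]
3. □(¬q ∧ p), 0   [∧-rule on 1]
4. ◇(¬p ∨ (r ∧ q)), 0   [¬→-rule on 2]
5. ¬(◇¬p ∨ ◇(r ∧ q)), 0   [¬→-rule on 2]
6. ¬◇¬p, 0   [¬∨-rule on 5]
7. ¬◇(r ∧ q), 0   [¬∨-rule on 5]
8. ¬q ∧ p, 0   [□-rule on 3 via 0R0]
9. ¬q, 0   [∧-rule on 8]
10. p, 0   [∧-rule on 8]
11. ¬(r ∧ q), 0   [¬◇-rule on 7 via 0R0]
12. ¬p ∨ (r ∧ q), 1   [◇-rule on 4: fresh world 1, 0R1]
13. ¬q ∧ p, 1   [□-rule on 3 via 0R1]
14. ¬q, 1   [∧-rule on 13]
15. p, 1   [∧-rule on 13]
16. ¬(r ∧ q), 1   [¬◇-rule on 7 via 0R1]
17. r ∧ q, 1   [∨-rule on 12 (branches; this branch)]
18. r, 1   [∧-rule on 17]
19. q, 1   [∧-rule on 17]
Accessibility: 0R0, 0R1, 1R1
Branch closes: q and ¬q both at 1.
(One branch shown.) All branches close.

Unsatisfiable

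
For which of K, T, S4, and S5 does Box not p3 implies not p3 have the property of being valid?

T, S4, S5

T-tableau for the negation not (Box not p3 implies not p3):
1. not (Box not p3 implies not p3), u
2. Box not p3, u
3. p3, u
4. not p3, u
Accessibility: uRu
Branch closes: p3 and not p3 both at u.
Every branch closes (one shown): valid in T, hence also in S4, S5 (every theorem of T is a theorem of S4 and S5).
K-tableau for the negation not (Box not p3 implies not p3):
1. not (Box not p3 implies not p3), u
2. Box not p3, u
3. p3, u
Complete open branch: countermodel on a K-frame, so not valid in K.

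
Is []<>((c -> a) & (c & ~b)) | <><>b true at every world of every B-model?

Tableau for the negation ~([]<>((c -> a) & (c & ~b)) | <><>b):
1. ~([]<>((c -> a) & (c & ~b)) | <><>b), 0
2. ~[]<>((c -> a) & (c & ~b)), 0
3. ~<><>b, 0
4. ~<>b, 0
5. ~b, 0
6. ~<>((c -> a) & (c & ~b)), 1
7. ~<>b, 1
8. ~b, 1
9. ~((c -> a) & (c & ~b)), 0
10. ~((c -> a) & (c & ~b)), 1
11. ~(c & ~b), 0
12. ~(c & ~b), 1
13. ~c, 0
14. ~c, 1
Accessibility: 0R0, 0R1, 1R0, 1R1
The negation has an open branch (countermodel exists).

Invalid (countermodel exists)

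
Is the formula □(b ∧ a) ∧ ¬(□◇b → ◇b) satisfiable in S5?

No, unsatisfiable

1. □(b ∧ a) ∧ ¬(□◇b → ◇b), 0
2. □(b ∧ a), 0
3. ¬(□◇b → ◇b), 0
4. □◇b, 0
5. ¬◇b, 0
6. b ∧ a, 0
7. b, 0
8. a, 0
9. ◇b, 0
10. ¬b, 0
Accessibility: 0R0
Branch closes: b and ¬b both at 0.
All branches of the tableau close; one closing branch shown above.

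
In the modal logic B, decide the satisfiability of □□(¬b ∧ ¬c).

1. □□(¬b ∧ ¬c), 0
2. □(¬b ∧ ¬c), 0   [□-rule on 1 via 0R0]
3. ¬b ∧ ¬c, 0   [□-rule on 2 via 0R0]
4. ¬b, 0   [∧-rule on 3]
5. ¬c, 0   [∧-rule on 3]
Accessibility: 0R0

Yes, satisfiable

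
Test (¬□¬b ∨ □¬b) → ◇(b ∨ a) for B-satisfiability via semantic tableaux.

1. (¬□¬b ∨ □¬b) → ◇(b ∨ a), u
2. ◇(b ∨ a), u
3. b ∨ a, v
4. a, v
Accessibility: uRu, uRv, vRu, vRv

Satisfiable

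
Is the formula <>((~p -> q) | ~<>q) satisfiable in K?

Satisfiable

1. <>((~p -> q) | ~<>q), 0
2. (~p -> q) | ~<>q, 1
3. ~<>q, 1
Accessibility: 0R1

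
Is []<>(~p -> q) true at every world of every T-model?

Not valid

Tableau for the negation ~[]<>(~p -> q):
1. ~[]<>(~p -> q), w0
2. ~<>(~p -> q), w1
3. ~(~p -> q), w1
4. ~p, w1
5. ~q, w1
Accessibility: w0Rw0, w0Rw1, w1Rw1
The negation has an open branch (countermodel exists).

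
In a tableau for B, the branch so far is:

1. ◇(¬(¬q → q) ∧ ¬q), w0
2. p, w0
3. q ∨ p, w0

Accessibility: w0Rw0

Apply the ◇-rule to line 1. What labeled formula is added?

a fresh world w1 with w0Rw1, and ¬(¬q → q) ∧ ¬q at w1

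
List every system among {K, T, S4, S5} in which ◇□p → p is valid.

S5-tableau for the negation ¬(◇□p → p):
1. ¬(◇□p → p), 0
2. ◇□p, 0
3. ¬p, 0
4. □p, 1
5. p, 0
Accessibility: 0R0, 0R1, 1R0, 1R1
Branch closes: p and ¬p both at 0.
Every branch closes (one shown): valid in S5.
S4-tableau for the negation ¬(◇□p → p):
1. ¬(◇□p → p), 0
2. ◇□p, 0
3. ¬p, 0
4. □p, 1
5. p, 1
Accessibility: 0R0, 0R1, 1R1
Complete open branch: countermodel on an S4-frame, so not valid in S4, nor in K, T (the same frame is also a K-frame and a T-frame).

S5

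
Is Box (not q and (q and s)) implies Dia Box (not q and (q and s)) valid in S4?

Valid

Tableau for the negation not (Box (not q and (q and s)) implies Dia Box (not q and (q and s))):
1. not (Box (not q and (q and s)) implies Dia Box (not q and (q and s))), 0
2. Box (not q and (q and s)), 0   [neg-implies-rule on 1]
3. not Dia Box (not q and (q and s)), 0   [neg-implies-rule on 1]
4. not q and (q and s), 0   [Box-rule on 2 via 0R0]
5. not q, 0   [and-rule on 4]
6. q and s, 0   [and-rule on 4]
7. q, 0   [and-rule on 6]
8. s, 0   [and-rule on 6]
Accessibility: 0R0
Branch closes: q and not q both at 0.
Every branch of the negation's tableau closes; the branch above is one of them.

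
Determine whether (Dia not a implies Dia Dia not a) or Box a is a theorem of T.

Yes, valid

Tableau for the negation not ((Dia not a implies Dia Dia not a) or Box a):
1. not ((Dia not a implies Dia Dia not a) or Box a), 0
2. not (Dia not a implies Dia Dia not a), 0
3. not Box a, 0
4. Dia not a, 0
5. not Dia Dia not a, 0
6. not Dia not a, 0
7. a, 0
8. not a, 1
9. not Dia not a, 1
10. a, 1
Accessibility: 0R0, 0R1, 1R1
Branch closes: a and not a both at 1.
Every branch of the negation's tableau closes; the branch above is one of them.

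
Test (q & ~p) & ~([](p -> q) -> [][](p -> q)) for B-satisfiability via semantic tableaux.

Yes, satisfiable

1. (q & ~p) & ~([](p -> q) -> [][](p -> q)), w0
2. q & ~p, w0
3. ~([](p -> q) -> [][](p -> q)), w0
4. q, w0
5. ~p, w0
6. [](p -> q), w0
7. ~[][](p -> q), w0
8. p -> q, w0
9. ~[](p -> q), w1
10. p -> q, w1
11. q, w1
12. ~(p -> q), w2
13. p, w2
14. ~q, w2
Accessibility: w0Rw0, w0Rw1, w1Rw0, w1Rw1, w1Rw2, w2Rw1, w2Rw2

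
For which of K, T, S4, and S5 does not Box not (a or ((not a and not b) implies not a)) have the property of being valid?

T, S4, S5

K-tableau for the negation Box not (a or ((not a and not b) implies not a)):
1. Box not (a or ((not a and not b) implies not a)), u
Complete open branch: countermodel on a K-frame, so not valid in K.
T-tableau for the negation Box not (a or ((not a and not b) implies not a)):
1. Box not (a or ((not a and not b) implies not a)), u
2. not (a or ((not a and not b) implies not a)), u
3. not a, u
4. not ((not a and not b) implies not a), u
5. not a and not b, u
6. a, u
Accessibility: uRu
Branch closes: a and not a both at u.
Every branch closes (one shown): valid in T, hence also in S4, S5 (every theorem of T is a theorem of S4 and S5).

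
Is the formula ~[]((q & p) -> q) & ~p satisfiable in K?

1. ~[]((q & p) -> q) & ~p, w0
2. ~[]((q & p) -> q), w0
3. ~p, w0
4. ~((q & p) -> q), w1
5. q & p, w1
6. ~q, w1
7. q, w1
8. p, w1
Accessibility: w0Rw1
Branch closes: q and ~q both at w1.
Every branch closes; the branch above is one of them.

Unsatisfiable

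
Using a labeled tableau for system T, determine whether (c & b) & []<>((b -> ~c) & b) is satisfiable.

Satisfiable

1. (c & b) & []<>((b -> ~c) & b), 0
2. c & b, 0
3. []<>((b -> ~c) & b), 0
4. c, 0
5. b, 0
6. <>((b -> ~c) & b), 0
7. (b -> ~c) & b, 1
8. b -> ~c, 1
9. b, 1
10. <>((b -> ~c) & b), 1
11. ~c, 1
12. (b -> ~c) & b, 2
13. b -> ~c, 2
14. b, 2
15. ~c, 2
Accessibility: 0R0, 0R1, 1R1, 1R2, 2R2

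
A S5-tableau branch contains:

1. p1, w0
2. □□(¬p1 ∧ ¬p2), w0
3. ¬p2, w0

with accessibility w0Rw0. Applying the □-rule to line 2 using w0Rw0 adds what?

□(¬p1 ∧ ¬p2), w0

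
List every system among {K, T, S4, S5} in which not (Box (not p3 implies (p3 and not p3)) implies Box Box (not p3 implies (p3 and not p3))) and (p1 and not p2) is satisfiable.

K, T

S4-tableau for the formula:
1. not (Box (not p3 implies (p3 and not p3)) implies Box Box (not p3 implies (p3 and not p3))) and (p1 and not p2), u
2. not (Box (not p3 implies (p3 and not p3)) implies Box Box (not p3 implies (p3 and not p3))), u
3. p1 and not p2, u
4. Box (not p3 implies (p3 and not p3)), u
5. not Box Box (not p3 implies (p3 and not p3)), u
6. p1, u
7. not p2, u
8. not p3 implies (p3 and not p3), u
9. p3, u
10. not Box (not p3 implies (p3 and not p3)), v
11. not p3 implies (p3 and not p3), v
12. p3, v
13. not (not p3 implies (p3 and not p3)), w
14. not p3, w
15. not (p3 and not p3), w
16. not p3 implies (p3 and not p3), w
17. p3 and not p3, w
18. p3, w
Accessibility: uRu, uRv, uRw, vRv, vRw, wRw
Branch closes: p3 and not p3 both at w.
Every branch closes (one shown): unsatisfiable in S4, hence also in S5 (every S5-frame is an S4-frame).
T-tableau for the formula:
1. not (Box (not p3 implies (p3 and not p3)) implies Box Box (not p3 implies (p3 and not p3))) and (p1 and not p2), u
2. not (Box (not p3 implies (p3 and not p3)) implies Box Box (not p3 implies (p3 and not p3))), u
3. p1 and not p2, u
4. Box (not p3 implies (p3 and not p3)), u
5. not Box Box (not p3 implies (p3 and not p3)), u
6. p1, u
7. not p2, u
8. not p3 implies (p3 and not p3), u
9. p3, u
10. not Box (not p3 implies (p3 and not p3)), v
11. not p3 implies (p3 and not p3), v
12. p3, v
13. not (not p3 implies (p3 and not p3)), w
14. not p3, w
15. not (p3 and not p3), w
Accessibility: uRu, uRv, vRv, vRw, wRw
Complete open branch: satisfiable in T, hence also in K (this T-model is also a K-model).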